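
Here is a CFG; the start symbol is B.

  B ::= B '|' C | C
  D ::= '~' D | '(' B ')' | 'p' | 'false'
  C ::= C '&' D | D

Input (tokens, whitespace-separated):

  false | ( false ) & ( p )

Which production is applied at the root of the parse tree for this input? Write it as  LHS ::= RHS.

[B [B [C [D false]]] | [C [C [D ( [B [C [D false]]] )]] & [D ( [B [C [D p]]] )]]]

B ::= B '|' C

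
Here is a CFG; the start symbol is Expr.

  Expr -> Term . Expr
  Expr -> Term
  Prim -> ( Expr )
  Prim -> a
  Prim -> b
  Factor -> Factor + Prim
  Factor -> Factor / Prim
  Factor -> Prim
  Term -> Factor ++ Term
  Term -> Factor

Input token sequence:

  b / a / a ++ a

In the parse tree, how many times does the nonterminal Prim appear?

4

[Expr [Term [Factor [Factor [Factor [Prim b]] / [Prim a]] / [Prim a]] ++ [Term [Factor [Prim a]]]]]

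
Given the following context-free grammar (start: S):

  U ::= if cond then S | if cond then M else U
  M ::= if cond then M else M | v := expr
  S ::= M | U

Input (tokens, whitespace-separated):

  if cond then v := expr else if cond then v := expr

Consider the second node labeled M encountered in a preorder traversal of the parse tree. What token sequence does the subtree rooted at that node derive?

[S [U if cond then [M v := expr] else [U if cond then [S [M v := expr]]]]]

v := expr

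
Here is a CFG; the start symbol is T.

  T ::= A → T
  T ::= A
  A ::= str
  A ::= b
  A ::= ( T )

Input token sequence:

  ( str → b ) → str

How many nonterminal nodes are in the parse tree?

8

[T [A ( [T [A str] → [T [A b]]] )] → [T [A str]]]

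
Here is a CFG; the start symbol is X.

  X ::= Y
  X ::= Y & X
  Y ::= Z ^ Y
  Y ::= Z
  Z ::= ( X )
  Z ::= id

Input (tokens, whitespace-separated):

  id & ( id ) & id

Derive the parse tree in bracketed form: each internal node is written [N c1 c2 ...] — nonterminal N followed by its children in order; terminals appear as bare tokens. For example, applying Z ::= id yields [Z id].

[X [Y [Z id]] & [X [Y [Z ( [X [Y [Z id]]] )]] & [X [Y [Z id]]]]]

X
Y & X
Z & X
id & X
id & Y & X
id & Z & X
id & ( X ) & X
id & ( Y ) & X
id & ( Z ) & X
id & ( id ) & X
id & ( id ) & Y
id & ( id ) & Z
id & ( id ) & id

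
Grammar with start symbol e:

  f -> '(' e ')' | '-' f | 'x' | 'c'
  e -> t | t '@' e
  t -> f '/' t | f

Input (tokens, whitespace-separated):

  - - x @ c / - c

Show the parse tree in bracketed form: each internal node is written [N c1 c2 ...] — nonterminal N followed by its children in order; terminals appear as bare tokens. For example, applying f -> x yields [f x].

e
t @ e
f @ e
- f @ e
- - f @ e
- - x @ e
- - x @ t
- - x @ f / t
- - x @ c / t
- - x @ c / f
- - x @ c / - f
- - x @ c / - c

[e [t [f - [f - [f x]]]] @ [e [t [f c] / [t [f - [f c]]]]]]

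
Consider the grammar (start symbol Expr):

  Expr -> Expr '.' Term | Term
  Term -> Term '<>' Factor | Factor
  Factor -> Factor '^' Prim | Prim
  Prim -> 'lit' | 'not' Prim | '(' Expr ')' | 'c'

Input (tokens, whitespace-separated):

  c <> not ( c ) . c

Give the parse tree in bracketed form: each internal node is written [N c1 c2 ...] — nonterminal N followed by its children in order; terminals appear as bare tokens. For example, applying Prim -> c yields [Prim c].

[Expr [Expr [Term [Term [Factor [Prim c]]] <> [Factor [Prim not [Prim ( [Expr [Term [Factor [Prim c]]]] )]]]]] . [Term [Factor [Prim c]]]]

Expr
Expr . Term
Term . Term
Term <> Factor . Term
Factor <> Factor . Term
Prim <> Factor . Term
c <> Factor . Term
c <> Prim . Term
c <> not Prim . Term
c <> not ( Expr ) . Term
c <> not ( Term ) . Term
c <> not ( Factor ) . Term
c <> not ( Prim ) . Term
c <> not ( c ) . Term
c <> not ( c ) . Factor
c <> not ( c ) . Prim
c <> not ( c ) . c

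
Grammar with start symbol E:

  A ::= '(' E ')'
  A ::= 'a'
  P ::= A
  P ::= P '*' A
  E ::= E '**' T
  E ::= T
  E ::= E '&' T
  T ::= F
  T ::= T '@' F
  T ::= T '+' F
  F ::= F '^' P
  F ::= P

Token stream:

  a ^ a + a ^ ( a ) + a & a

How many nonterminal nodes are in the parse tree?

[E [E [T [T [T [F [F [P [A a]]] ^ [P [A a]]]] + [F [F [P [A a]]] ^ [P [A ( [E [T [F [P [A a]]]]] )]]]] + [F [P [A a]]]]] & [T [F [P [A a]]]]]

29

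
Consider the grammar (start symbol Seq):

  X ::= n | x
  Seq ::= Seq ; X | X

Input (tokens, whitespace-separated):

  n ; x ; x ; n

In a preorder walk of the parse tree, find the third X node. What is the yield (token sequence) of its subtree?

x

[Seq [Seq [Seq [Seq [X n]] ; [X x]] ; [X x]] ; [X n]]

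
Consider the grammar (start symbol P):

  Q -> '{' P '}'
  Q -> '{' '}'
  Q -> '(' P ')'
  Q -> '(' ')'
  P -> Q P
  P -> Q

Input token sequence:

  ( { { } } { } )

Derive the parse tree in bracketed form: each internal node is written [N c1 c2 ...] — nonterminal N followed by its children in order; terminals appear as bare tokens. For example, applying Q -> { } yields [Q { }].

[P [Q ( [P [Q { [P [Q { }]] }] [P [Q { }]]] )]]

P
Q
( P )
( Q P )
( { P } P )
( { Q } P )
( { { } } P )
( { { } } Q )
( { { } } { } )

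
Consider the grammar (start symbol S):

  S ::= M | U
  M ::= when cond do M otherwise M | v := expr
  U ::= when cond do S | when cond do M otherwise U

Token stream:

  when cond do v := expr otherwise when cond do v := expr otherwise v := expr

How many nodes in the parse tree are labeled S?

[S [M when cond do [M v := expr] otherwise [M when cond do [M v := expr] otherwise [M v := expr]]]]

1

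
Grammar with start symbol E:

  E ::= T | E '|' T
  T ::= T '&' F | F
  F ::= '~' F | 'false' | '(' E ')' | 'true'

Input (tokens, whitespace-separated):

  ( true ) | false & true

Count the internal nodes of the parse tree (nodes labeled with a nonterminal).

[E [E [T [F ( [E [T [F true]]] )]]] | [T [T [F false]] & [F true]]]

11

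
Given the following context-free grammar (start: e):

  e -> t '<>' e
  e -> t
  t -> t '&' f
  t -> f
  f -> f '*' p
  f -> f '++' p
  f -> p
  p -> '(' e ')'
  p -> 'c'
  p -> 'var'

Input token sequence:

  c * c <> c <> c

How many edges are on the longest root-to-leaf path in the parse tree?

[e [t [f [f [p c]] * [p c]]] <> [e [t [f [p c]]] <> [e [t [f [p c]]]]]]

6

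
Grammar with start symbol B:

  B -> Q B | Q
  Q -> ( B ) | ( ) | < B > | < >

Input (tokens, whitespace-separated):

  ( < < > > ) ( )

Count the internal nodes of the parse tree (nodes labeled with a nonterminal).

[B [Q ( [B [Q < [B [Q < >]] >]] )] [B [Q ( )]]]

8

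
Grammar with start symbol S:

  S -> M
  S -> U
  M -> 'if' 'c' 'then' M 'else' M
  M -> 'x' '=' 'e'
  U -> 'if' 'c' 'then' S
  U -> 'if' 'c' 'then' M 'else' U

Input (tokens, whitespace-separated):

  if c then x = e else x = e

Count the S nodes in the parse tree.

[S [M if c then [M x = e] else [M x = e]]]

1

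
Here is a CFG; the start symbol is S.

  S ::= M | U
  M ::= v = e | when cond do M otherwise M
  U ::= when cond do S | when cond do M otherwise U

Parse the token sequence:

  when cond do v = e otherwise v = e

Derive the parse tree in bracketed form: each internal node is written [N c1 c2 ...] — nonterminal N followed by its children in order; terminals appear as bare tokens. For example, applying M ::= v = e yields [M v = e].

[S [M when cond do [M v = e] otherwise [M v = e]]]

S
M
when cond do M otherwise M
when cond do v = e otherwise M
when cond do v = e otherwise v = e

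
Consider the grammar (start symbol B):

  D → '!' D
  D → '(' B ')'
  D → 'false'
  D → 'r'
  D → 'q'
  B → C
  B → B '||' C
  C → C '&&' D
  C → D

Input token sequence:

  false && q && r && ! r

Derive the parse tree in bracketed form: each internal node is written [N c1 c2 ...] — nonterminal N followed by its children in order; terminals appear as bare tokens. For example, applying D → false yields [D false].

B
C
C && D
C && D && D
C && D && D && D
D && D && D && D
false && D && D && D
false && q && D && D
false && q && r && D
false && q && r && ! D
false && q && r && ! r

[B [C [C [C [C [D false]] && [D q]] && [D r]] && [D ! [D r]]]]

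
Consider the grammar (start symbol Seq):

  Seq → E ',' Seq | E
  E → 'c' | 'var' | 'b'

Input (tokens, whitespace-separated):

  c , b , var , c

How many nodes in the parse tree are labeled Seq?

[Seq [E c] , [Seq [E b] , [Seq [E var] , [Seq [E c]]]]]

4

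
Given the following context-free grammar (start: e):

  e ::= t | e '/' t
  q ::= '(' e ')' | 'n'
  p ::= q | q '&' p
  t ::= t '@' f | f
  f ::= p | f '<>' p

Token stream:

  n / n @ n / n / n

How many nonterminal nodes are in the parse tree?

24

[e [e [e [e [t [f [p [q n]]]]] / [t [t [f [p [q n]]]] @ [f [p [q n]]]]] / [t [f [p [q n]]]]] / [t [f [p [q n]]]]]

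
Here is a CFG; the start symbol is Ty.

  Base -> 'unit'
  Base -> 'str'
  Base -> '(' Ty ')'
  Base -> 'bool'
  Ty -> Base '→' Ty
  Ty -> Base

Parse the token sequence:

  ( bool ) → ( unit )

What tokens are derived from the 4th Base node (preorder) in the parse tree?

unit

[Ty [Base ( [Ty [Base bool]] )] → [Ty [Base ( [Ty [Base unit]] )]]]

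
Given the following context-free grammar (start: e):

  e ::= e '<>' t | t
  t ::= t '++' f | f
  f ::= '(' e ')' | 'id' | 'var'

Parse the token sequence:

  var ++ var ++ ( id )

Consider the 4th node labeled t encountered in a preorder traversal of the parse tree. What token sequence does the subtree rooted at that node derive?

[e [t [t [t [f var]] ++ [f var]] ++ [f ( [e [t [f id]]] )]]]

id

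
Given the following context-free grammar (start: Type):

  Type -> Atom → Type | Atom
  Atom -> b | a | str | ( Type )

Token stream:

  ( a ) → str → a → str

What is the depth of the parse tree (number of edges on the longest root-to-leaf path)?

[Type [Atom ( [Type [Atom a]] )] → [Type [Atom str] → [Type [Atom a] → [Type [Atom str]]]]]

5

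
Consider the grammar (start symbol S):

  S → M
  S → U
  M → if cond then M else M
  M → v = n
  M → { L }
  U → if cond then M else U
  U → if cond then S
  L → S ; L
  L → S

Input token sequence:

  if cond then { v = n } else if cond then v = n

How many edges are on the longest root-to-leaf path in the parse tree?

6

[S [U if cond then [M { [L [S [M v = n]]] }] else [U if cond then [S [M v = n]]]]]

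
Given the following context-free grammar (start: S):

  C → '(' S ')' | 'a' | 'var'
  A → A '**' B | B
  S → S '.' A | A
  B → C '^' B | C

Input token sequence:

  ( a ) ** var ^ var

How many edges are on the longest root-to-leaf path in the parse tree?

[S [A [A [B [C ( [S [A [B [C a]]]] )]]] ** [B [C var] ^ [B [C var]]]]]

9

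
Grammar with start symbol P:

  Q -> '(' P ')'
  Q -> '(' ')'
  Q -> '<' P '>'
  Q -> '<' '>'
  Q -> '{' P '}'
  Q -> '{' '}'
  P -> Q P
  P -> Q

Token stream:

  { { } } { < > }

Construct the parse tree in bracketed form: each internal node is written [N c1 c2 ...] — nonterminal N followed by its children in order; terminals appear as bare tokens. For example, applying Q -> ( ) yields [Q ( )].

[P [Q { [P [Q { }]] }] [P [Q { [P [Q < >]] }]]]

P
Q P
{ P } P
{ Q } P
{ { } } P
{ { } } Q
{ { } } { P }
{ { } } { Q }
{ { } } { < > }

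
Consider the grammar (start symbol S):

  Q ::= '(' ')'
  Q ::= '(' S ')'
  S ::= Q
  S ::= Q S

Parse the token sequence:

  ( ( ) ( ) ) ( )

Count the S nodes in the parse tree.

4

[S [Q ( [S [Q ( )] [S [Q ( )]]] )] [S [Q ( )]]]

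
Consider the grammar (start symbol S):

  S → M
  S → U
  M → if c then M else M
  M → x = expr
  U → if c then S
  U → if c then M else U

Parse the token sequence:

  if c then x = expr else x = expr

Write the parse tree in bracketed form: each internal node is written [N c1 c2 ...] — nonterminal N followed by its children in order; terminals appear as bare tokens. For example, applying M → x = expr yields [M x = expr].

S
M
if c then M else M
if c then x = expr else M
if c then x = expr else x = expr

[S [M if c then [M x = expr] else [M x = expr]]]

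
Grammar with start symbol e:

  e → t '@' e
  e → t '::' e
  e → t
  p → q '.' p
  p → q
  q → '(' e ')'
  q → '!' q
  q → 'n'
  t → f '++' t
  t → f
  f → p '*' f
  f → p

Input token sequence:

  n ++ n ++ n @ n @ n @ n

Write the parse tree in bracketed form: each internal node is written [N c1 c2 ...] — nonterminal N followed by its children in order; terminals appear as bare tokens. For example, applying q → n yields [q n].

[e [t [f [p [q n]]] ++ [t [f [p [q n]]] ++ [t [f [p [q n]]]]]] @ [e [t [f [p [q n]]]] @ [e [t [f [p [q n]]]] @ [e [t [f [p [q n]]]]]]]]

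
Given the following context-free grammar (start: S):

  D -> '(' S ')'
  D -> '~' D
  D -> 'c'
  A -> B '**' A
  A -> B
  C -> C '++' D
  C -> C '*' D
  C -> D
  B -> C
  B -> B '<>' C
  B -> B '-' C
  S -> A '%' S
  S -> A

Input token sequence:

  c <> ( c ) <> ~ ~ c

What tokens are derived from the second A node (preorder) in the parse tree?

c

[S [A [B [B [B [C [D c]]] <> [C [D ( [S [A [B [C [D c]]]]] )]]] <> [C [D ~ [D ~ [D c]]]]]]]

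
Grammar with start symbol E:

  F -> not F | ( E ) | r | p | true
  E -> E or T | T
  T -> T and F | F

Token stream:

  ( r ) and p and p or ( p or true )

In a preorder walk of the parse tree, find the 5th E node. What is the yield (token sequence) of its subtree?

[E [E [T [T [T [F ( [E [T [F r]]] )]] and [F p]] and [F p]]] or [T [F ( [E [E [T [F p]]] or [T [F true]]] )]]]

p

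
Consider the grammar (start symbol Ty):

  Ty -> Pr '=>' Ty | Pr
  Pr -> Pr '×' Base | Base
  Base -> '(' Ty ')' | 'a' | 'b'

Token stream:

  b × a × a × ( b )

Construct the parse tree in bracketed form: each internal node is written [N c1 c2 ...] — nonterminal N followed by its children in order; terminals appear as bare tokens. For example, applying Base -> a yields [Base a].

[Ty [Pr [Pr [Pr [Pr [Base b]] × [Base a]] × [Base a]] × [Base ( [Ty [Pr [Base b]]] )]]]

Ty
Pr
Pr × Base
Pr × Base × Base
Pr × Base × Base × Base
Base × Base × Base × Base
b × Base × Base × Base
b × a × Base × Base
b × a × a × Base
b × a × a × ( Ty )
b × a × a × ( Pr )
b × a × a × ( Base )
b × a × a × ( b )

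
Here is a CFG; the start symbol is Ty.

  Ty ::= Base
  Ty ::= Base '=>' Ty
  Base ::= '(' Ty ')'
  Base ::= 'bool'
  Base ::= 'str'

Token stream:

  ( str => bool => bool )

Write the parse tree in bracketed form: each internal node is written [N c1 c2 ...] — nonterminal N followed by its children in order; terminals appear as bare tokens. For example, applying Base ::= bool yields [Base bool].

[Ty [Base ( [Ty [Base str] => [Ty [Base bool] => [Ty [Base bool]]]] )]]

Ty
Base
( Ty )
( Base => Ty )
( str => Ty )
( str => Base => Ty )
( str => bool => Ty )
( str => bool => Base )
( str => bool => bool )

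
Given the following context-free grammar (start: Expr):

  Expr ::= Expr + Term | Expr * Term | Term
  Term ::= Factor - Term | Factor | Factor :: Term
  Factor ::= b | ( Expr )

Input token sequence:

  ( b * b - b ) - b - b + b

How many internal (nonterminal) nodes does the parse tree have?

[Expr [Expr [Term [Factor ( [Expr [Expr [Term [Factor b]]] * [Term [Factor b] - [Term [Factor b]]]] )] - [Term [Factor b] - [Term [Factor b]]]]] + [Term [Factor b]]]

18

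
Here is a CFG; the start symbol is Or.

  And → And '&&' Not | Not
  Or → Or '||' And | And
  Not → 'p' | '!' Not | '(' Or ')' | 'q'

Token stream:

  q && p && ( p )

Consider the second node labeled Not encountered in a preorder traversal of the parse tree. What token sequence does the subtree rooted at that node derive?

p

[Or [And [And [And [Not q]] && [Not p]] && [Not ( [Or [And [Not p]]] )]]]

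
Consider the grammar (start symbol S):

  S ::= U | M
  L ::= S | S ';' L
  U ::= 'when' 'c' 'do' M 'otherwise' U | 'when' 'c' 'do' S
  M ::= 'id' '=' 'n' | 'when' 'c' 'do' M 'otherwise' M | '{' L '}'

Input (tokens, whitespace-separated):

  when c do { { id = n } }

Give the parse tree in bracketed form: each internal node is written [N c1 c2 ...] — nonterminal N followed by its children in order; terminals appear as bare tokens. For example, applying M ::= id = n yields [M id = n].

[S [U when c do [S [M { [L [S [M { [L [S [M id = n]]] }]]] }]]]]

S
U
when c do S
when c do M
when c do { L }
when c do { S }
when c do { M }
when c do { { L } }
when c do { { S } }
when c do { { M } }
when c do { { id = n } }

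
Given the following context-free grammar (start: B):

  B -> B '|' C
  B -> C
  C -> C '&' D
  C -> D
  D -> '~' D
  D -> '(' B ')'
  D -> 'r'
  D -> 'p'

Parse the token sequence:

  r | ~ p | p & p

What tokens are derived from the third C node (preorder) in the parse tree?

p & p

[B [B [B [C [D r]]] | [C [D ~ [D p]]]] | [C [C [D p]] & [D p]]]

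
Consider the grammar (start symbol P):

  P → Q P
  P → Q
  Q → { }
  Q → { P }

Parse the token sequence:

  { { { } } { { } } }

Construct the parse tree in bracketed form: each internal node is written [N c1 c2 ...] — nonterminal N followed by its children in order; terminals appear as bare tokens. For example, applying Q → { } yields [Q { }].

[P [Q { [P [Q { [P [Q { }]] }] [P [Q { [P [Q { }]] }]]] }]]

P
Q
{ P }
{ Q P }
{ { P } P }
{ { Q } P }
{ { { } } P }
{ { { } } Q }
{ { { } } { P } }
{ { { } } { Q } }
{ { { } } { { } } }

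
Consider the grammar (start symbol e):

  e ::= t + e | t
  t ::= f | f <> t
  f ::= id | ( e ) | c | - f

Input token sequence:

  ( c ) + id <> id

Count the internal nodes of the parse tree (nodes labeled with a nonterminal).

11

[e [t [f ( [e [t [f c]]] )]] + [e [t [f id] <> [t [f id]]]]]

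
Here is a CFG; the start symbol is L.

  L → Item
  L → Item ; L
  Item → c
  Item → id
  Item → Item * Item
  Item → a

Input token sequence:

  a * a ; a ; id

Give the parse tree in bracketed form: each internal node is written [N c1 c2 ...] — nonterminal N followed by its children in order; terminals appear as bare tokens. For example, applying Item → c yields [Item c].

[L [Item [Item a] * [Item a]] ; [L [Item a] ; [L [Item id]]]]

L
Item ; L
Item * Item ; L
a * Item ; L
a * a ; L
a * a ; Item ; L
a * a ; a ; L
a * a ; a ; Item
a * a ; a ; id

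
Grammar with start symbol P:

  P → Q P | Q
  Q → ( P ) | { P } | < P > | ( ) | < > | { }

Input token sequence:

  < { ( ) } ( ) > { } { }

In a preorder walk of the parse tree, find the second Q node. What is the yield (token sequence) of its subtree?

[P [Q < [P [Q { [P [Q ( )]] }] [P [Q ( )]]] >] [P [Q { }] [P [Q { }]]]]

{ ( ) }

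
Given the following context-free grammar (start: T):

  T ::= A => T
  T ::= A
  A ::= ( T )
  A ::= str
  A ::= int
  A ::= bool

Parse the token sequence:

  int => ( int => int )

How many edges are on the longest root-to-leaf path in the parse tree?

[T [A int] => [T [A ( [T [A int] => [T [A int]]] )]]]

6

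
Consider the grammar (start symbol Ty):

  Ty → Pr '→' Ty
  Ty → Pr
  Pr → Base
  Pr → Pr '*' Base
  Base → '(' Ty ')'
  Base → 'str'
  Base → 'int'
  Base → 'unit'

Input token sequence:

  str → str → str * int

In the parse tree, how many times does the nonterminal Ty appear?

[Ty [Pr [Base str]] → [Ty [Pr [Base str]] → [Ty [Pr [Pr [Base str]] * [Base int]]]]]

3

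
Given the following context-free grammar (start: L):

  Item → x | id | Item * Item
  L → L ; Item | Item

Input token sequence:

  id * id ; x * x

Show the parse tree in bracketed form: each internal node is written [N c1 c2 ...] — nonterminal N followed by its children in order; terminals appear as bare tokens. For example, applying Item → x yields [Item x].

L
L ; Item
Item ; Item
Item * Item ; Item
id * Item ; Item
id * id ; Item
id * id ; Item * Item
id * id ; x * Item
id * id ; x * x

[L [L [Item [Item id] * [Item id]]] ; [Item [Item x] * [Item x]]]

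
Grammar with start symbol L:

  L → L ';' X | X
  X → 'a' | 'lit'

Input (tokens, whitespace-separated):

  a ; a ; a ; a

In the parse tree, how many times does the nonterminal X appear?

4

[L [L [L [L [X a]] ; [X a]] ; [X a]] ; [X a]]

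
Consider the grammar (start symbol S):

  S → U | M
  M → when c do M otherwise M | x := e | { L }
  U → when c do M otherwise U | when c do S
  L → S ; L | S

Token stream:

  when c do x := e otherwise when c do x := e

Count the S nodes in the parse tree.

2

[S [U when c do [M x := e] otherwise [U when c do [S [M x := e]]]]]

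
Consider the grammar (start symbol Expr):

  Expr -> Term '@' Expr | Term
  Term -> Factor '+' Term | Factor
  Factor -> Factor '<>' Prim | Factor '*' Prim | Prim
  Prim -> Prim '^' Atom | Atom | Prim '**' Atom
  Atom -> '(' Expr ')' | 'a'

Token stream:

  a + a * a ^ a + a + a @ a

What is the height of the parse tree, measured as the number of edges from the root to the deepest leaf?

[Expr [Term [Factor [Prim [Atom a]]] + [Term [Factor [Factor [Prim [Atom a]]] * [Prim [Prim [Atom a]] ^ [Atom a]]] + [Term [Factor [Prim [Atom a]]] + [Term [Factor [Prim [Atom a]]]]]]] @ [Expr [Term [Factor [Prim [Atom a]]]]]]

8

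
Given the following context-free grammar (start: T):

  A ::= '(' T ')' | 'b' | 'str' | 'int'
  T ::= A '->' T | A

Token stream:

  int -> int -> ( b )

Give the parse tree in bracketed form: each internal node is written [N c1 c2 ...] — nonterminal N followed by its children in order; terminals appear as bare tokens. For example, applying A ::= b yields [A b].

[T [A int] -> [T [A int] -> [T [A ( [T [A b]] )]]]]

T
A -> T
int -> T
int -> A -> T
int -> int -> T
int -> int -> A
int -> int -> ( T )
int -> int -> ( A )
int -> int -> ( b )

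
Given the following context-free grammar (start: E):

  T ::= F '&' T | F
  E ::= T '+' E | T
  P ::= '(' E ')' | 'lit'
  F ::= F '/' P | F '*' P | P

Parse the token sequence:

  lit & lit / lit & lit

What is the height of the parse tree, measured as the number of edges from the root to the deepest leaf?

[E [T [F [P lit]] & [T [F [F [P lit]] / [P lit]] & [T [F [P lit]]]]]]

6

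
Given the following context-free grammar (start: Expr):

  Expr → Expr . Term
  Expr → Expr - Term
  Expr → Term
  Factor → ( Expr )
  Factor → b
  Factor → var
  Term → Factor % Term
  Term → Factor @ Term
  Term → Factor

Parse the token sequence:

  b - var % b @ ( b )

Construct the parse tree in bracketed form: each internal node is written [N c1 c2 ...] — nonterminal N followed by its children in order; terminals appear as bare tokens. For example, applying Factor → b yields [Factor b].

[Expr [Expr [Term [Factor b]]] - [Term [Factor var] % [Term [Factor b] @ [Term [Factor ( [Expr [Term [Factor b]]] )]]]]]

Expr
Expr - Term
Term - Term
Factor - Term
b - Term
b - Factor % Term
b - var % Term
b - var % Factor @ Term
b - var % b @ Term
b - var % b @ Factor
b - var % b @ ( Expr )
b - var % b @ ( Term )
b - var % b @ ( Factor )
b - var % b @ ( b )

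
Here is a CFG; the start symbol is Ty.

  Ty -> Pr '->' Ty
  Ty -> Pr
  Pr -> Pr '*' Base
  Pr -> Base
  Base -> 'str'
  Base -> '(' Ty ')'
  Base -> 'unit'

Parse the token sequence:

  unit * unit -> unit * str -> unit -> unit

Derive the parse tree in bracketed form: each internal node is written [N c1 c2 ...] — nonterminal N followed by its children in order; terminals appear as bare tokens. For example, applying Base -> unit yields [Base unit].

[Ty [Pr [Pr [Base unit]] * [Base unit]] -> [Ty [Pr [Pr [Base unit]] * [Base str]] -> [Ty [Pr [Base unit]] -> [Ty [Pr [Base unit]]]]]]

Ty
Pr -> Ty
Pr * Base -> Ty
Base * Base -> Ty
unit * Base -> Ty
unit * unit -> Ty
unit * unit -> Pr -> Ty
unit * unit -> Pr * Base -> Ty
unit * unit -> Base * Base -> Ty
unit * unit -> unit * Base -> Ty
unit * unit -> unit * str -> Ty
unit * unit -> unit * str -> Pr -> Ty
unit * unit -> unit * str -> Base -> Ty
unit * unit -> unit * str -> unit -> Ty
unit * unit -> unit * str -> unit -> Pr
unit * unit -> unit * str -> unit -> Base
unit * unit -> unit * str -> unit -> unit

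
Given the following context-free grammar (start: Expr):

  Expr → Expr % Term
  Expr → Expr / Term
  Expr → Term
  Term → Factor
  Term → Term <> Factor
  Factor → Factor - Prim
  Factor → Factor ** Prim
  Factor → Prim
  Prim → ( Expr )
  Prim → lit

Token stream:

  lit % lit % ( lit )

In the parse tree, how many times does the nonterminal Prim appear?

[Expr [Expr [Expr [Term [Factor [Prim lit]]]] % [Term [Factor [Prim lit]]]] % [Term [Factor [Prim ( [Expr [Term [Factor [Prim lit]]]] )]]]]

4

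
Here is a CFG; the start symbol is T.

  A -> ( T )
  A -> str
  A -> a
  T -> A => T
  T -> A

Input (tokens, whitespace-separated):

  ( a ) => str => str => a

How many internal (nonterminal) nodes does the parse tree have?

10

[T [A ( [T [A a]] )] => [T [A str] => [T [A str] => [T [A a]]]]]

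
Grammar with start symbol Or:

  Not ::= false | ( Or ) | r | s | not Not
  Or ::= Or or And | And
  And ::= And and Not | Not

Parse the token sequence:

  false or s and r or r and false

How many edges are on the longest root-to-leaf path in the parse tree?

[Or [Or [Or [And [Not false]]] or [And [And [Not s]] and [Not r]]] or [And [And [Not r]] and [Not false]]]

5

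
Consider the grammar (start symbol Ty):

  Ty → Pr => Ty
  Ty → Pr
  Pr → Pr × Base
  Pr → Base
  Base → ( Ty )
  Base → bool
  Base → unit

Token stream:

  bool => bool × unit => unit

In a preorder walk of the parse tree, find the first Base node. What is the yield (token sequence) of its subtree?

[Ty [Pr [Base bool]] => [Ty [Pr [Pr [Base bool]] × [Base unit]] => [Ty [Pr [Base unit]]]]]

bool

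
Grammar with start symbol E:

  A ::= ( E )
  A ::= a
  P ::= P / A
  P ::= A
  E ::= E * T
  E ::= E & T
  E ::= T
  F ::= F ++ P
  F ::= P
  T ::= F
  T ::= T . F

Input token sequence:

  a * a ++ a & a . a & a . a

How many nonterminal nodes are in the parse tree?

31

[E [E [E [E [T [F [P [A a]]]]] * [T [F [F [P [A a]]] ++ [P [A a]]]]] & [T [T [F [P [A a]]]] . [F [P [A a]]]]] & [T [T [F [P [A a]]]] . [F [P [A a]]]]]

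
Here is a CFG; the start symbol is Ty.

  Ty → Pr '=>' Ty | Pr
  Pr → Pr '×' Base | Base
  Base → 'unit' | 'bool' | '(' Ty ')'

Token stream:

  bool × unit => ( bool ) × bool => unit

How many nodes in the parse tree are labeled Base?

6

[Ty [Pr [Pr [Base bool]] × [Base unit]] => [Ty [Pr [Pr [Base ( [Ty [Pr [Base bool]]] )]] × [Base bool]] => [Ty [Pr [Base unit]]]]]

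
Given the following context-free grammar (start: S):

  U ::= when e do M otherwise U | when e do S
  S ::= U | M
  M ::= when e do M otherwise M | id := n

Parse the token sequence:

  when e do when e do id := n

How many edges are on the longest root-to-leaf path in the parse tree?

6

[S [U when e do [S [U when e do [S [M id := n]]]]]]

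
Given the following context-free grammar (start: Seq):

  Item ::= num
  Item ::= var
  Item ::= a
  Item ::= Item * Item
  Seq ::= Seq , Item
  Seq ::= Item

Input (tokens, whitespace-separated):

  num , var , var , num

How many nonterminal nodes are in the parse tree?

[Seq [Seq [Seq [Seq [Item num]] , [Item var]] , [Item var]] , [Item num]]

8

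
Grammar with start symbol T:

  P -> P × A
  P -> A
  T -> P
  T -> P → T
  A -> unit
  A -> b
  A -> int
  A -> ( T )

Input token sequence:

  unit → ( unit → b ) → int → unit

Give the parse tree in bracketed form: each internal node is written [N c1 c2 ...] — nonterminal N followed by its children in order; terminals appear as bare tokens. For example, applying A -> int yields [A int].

[T [P [A unit]] → [T [P [A ( [T [P [A unit]] → [T [P [A b]]]] )]] → [T [P [A int]] → [T [P [A unit]]]]]]

T
P → T
A → T
unit → T
unit → P → T
unit → A → T
unit → ( T ) → T
unit → ( P → T ) → T
unit → ( A → T ) → T
unit → ( unit → T ) → T
unit → ( unit → P ) → T
unit → ( unit → A ) → T
unit → ( unit → b ) → T
unit → ( unit → b ) → P → T
unit → ( unit → b ) → A → T
unit → ( unit → b ) → int → T
unit → ( unit → b ) → int → P
unit → ( unit → b ) → int → A
unit → ( unit → b ) → int → unit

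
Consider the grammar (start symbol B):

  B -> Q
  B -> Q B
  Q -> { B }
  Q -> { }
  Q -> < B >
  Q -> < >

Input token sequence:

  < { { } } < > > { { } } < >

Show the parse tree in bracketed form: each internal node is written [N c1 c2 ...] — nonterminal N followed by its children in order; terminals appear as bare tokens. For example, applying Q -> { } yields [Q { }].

B
Q B
< B > B
< Q B > B
< { B } B > B
< { Q } B > B
< { { } } B > B
< { { } } Q > B
< { { } } < > > B
< { { } } < > > Q B
< { { } } < > > { B } B
< { { } } < > > { Q } B
< { { } } < > > { { } } B
< { { } } < > > { { } } Q
< { { } } < > > { { } } < >

[B [Q < [B [Q { [B [Q { }]] }] [B [Q < >]]] >] [B [Q { [B [Q { }]] }] [B [Q < >]]]]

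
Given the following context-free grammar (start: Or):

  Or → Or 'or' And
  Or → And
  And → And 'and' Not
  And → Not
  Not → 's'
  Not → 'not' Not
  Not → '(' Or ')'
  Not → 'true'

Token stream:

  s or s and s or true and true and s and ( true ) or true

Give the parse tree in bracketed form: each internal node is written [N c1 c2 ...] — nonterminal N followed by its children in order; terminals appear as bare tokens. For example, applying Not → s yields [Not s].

[Or [Or [Or [Or [And [Not s]]] or [And [And [Not s]] and [Not s]]] or [And [And [And [And [Not true]] and [Not true]] and [Not s]] and [Not ( [Or [And [Not true]]] )]]] or [And [Not true]]]

Or
Or or And
Or or And or And
Or or And or And or And
And or And or And or And
Not or And or And or And
s or And or And or And
s or And and Not or And or And
s or Not and Not or And or And
s or s and Not or And or And
s or s and s or And or And
s or s and s or And and Not or And
s or s and s or And and Not and Not or And
s or s and s or And and Not and Not and Not or And
s or s and s or Not and Not and Not and Not or And
s or s and s or true and Not and Not and Not or And
s or s and s or true and true and Not and Not or And
s or s and s or true and true and s and Not or And
s or s and s or true and true and s and ( Or ) or And
s or s and s or true and true and s and ( And ) or And
s or s and s or true and true and s and ( Not ) or And
s or s and s or true and true and s and ( true ) or And
s or s and s or true and true and s and ( true ) or Not
s or s and s or true and true and s and ( true ) or true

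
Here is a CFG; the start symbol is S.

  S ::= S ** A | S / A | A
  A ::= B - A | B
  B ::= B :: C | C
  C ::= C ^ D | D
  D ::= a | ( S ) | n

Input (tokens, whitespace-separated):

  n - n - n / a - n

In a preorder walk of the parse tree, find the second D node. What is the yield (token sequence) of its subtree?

n

[S [S [A [B [C [D n]]] - [A [B [C [D n]]] - [A [B [C [D n]]]]]]] / [A [B [C [D a]]] - [A [B [C [D n]]]]]]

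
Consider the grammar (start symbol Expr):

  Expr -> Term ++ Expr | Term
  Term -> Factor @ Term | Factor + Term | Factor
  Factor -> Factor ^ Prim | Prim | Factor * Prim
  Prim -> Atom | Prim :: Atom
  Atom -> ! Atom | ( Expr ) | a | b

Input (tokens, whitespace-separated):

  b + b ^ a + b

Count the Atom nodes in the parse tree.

4

[Expr [Term [Factor [Prim [Atom b]]] + [Term [Factor [Factor [Prim [Atom b]]] ^ [Prim [Atom a]]] + [Term [Factor [Prim [Atom b]]]]]]]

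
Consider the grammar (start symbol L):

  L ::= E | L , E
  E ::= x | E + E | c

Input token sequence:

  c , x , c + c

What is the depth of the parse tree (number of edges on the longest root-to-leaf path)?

4

[L [L [L [E c]] , [E x]] , [E [E c] + [E c]]]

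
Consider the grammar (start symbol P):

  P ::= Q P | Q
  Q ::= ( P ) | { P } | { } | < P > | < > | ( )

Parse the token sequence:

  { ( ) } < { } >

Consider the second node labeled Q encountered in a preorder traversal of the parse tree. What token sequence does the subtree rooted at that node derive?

[P [Q { [P [Q ( )]] }] [P [Q < [P [Q { }]] >]]]

( )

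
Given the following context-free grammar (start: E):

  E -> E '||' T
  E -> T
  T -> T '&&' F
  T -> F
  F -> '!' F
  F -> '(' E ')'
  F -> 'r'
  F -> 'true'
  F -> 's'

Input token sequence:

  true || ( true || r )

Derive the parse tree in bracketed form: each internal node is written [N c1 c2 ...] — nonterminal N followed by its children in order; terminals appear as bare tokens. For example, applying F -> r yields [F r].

[E [E [T [F true]]] || [T [F ( [E [E [T [F true]]] || [T [F r]]] )]]]

E
E || T
T || T
F || T
true || T
true || F
true || ( E )
true || ( E || T )
true || ( T || T )
true || ( F || T )
true || ( true || T )
true || ( true || F )
true || ( true || r )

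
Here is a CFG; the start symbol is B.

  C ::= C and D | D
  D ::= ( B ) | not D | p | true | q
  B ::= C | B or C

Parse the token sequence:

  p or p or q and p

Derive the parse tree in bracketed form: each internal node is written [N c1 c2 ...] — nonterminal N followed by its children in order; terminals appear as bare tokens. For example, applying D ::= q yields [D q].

[B [B [B [C [D p]]] or [C [D p]]] or [C [C [D q]] and [D p]]]

B
B or C
B or C or C
C or C or C
D or C or C
p or C or C
p or D or C
p or p or C
p or p or C and D
p or p or D and D
p or p or q and D
p or p or q and p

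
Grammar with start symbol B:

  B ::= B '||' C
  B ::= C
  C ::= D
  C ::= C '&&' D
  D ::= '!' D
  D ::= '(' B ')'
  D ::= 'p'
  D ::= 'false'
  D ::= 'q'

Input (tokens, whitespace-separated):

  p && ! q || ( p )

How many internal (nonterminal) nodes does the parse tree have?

[B [B [C [C [D p]] && [D ! [D q]]]] || [C [D ( [B [C [D p]]] )]]]

12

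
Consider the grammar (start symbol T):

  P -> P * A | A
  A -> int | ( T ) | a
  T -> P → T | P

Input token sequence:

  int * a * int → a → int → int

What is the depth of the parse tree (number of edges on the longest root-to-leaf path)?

[T [P [P [P [A int]] * [A a]] * [A int]] → [T [P [A a]] → [T [P [A int]] → [T [P [A int]]]]]]

6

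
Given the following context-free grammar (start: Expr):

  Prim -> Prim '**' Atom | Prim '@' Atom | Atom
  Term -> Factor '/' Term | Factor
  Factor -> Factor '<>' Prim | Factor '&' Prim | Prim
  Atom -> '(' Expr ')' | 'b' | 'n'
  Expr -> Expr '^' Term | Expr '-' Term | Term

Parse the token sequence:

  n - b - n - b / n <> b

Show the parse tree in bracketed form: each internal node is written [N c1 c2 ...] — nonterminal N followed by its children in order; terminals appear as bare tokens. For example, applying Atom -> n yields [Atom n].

[Expr [Expr [Expr [Expr [Term [Factor [Prim [Atom n]]]]] - [Term [Factor [Prim [Atom b]]]]] - [Term [Factor [Prim [Atom n]]]]] - [Term [Factor [Prim [Atom b]]] / [Term [Factor [Factor [Prim [Atom n]]] <> [Prim [Atom b]]]]]]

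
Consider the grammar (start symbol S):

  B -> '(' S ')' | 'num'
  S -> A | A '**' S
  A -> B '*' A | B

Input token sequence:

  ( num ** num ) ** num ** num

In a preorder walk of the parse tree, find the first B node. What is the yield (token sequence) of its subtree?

( num ** num )

[S [A [B ( [S [A [B num]] ** [S [A [B num]]]] )]] ** [S [A [B num]] ** [S [A [B num]]]]]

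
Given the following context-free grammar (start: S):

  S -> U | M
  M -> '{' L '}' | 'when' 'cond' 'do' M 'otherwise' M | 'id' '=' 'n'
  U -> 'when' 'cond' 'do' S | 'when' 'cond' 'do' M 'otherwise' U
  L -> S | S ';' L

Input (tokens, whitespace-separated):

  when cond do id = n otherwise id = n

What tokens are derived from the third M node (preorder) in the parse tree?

id = n

[S [M when cond do [M id = n] otherwise [M id = n]]]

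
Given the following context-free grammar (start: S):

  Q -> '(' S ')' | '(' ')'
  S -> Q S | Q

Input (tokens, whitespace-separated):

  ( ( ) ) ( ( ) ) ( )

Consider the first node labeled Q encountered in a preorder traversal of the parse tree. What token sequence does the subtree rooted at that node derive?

( ( ) )

[S [Q ( [S [Q ( )]] )] [S [Q ( [S [Q ( )]] )] [S [Q ( )]]]]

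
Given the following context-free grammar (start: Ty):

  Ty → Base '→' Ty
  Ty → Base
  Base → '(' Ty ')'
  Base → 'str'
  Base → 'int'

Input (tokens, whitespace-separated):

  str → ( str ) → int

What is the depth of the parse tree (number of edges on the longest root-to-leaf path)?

5

[Ty [Base str] → [Ty [Base ( [Ty [Base str]] )] → [Ty [Base int]]]]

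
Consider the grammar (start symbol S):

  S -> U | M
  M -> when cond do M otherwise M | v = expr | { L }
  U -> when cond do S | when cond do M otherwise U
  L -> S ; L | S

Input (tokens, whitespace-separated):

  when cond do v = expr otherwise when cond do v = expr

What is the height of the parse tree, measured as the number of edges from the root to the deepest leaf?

5

[S [U when cond do [M v = expr] otherwise [U when cond do [S [M v = expr]]]]]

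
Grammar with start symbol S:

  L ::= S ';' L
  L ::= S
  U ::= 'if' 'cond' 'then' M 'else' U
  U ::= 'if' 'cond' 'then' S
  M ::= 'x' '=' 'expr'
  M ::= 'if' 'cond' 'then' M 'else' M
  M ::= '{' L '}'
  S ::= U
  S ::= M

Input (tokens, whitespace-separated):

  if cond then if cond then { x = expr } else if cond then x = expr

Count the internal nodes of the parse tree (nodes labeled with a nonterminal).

11

[S [U if cond then [S [U if cond then [M { [L [S [M x = expr]]] }] else [U if cond then [S [M x = expr]]]]]]]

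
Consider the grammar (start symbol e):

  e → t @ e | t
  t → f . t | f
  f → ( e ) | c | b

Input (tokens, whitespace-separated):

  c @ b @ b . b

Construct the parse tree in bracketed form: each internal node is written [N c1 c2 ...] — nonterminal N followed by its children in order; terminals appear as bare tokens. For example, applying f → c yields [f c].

e
t @ e
f @ e
c @ e
c @ t @ e
c @ f @ e
c @ b @ e
c @ b @ t
c @ b @ f . t
c @ b @ b . t
c @ b @ b . f
c @ b @ b . b

[e [t [f c]] @ [e [t [f b]] @ [e [t [f b] . [t [f b]]]]]]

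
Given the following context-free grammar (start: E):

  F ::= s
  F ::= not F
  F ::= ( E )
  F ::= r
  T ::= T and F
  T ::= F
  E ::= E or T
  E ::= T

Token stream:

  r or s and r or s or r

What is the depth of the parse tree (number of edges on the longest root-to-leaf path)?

6

[E [E [E [E [T [F r]]] or [T [T [F s]] and [F r]]] or [T [F s]]] or [T [F r]]]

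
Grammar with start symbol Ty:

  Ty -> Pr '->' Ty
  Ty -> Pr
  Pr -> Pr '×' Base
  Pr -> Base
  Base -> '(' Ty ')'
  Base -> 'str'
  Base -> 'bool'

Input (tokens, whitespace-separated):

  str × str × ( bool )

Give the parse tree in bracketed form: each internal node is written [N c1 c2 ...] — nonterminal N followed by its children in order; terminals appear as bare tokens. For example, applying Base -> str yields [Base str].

[Ty [Pr [Pr [Pr [Base str]] × [Base str]] × [Base ( [Ty [Pr [Base bool]]] )]]]

Ty
Pr
Pr × Base
Pr × Base × Base
Base × Base × Base
str × Base × Base
str × str × Base
str × str × ( Ty )
str × str × ( Pr )
str × str × ( Base )
str × str × ( bool )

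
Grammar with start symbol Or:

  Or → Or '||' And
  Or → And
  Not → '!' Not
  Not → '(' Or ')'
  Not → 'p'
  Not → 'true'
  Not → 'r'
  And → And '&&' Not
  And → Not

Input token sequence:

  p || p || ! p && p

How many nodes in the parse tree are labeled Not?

5

[Or [Or [Or [And [Not p]]] || [And [Not p]]] || [And [And [Not ! [Not p]]] && [Not p]]]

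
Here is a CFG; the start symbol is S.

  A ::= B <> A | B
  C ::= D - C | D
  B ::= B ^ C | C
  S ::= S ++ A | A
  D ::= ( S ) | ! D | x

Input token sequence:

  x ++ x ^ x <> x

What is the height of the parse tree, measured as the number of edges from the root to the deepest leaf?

[S [S [A [B [C [D x]]]]] ++ [A [B [B [C [D x]]] ^ [C [D x]]] <> [A [B [C [D x]]]]]]

6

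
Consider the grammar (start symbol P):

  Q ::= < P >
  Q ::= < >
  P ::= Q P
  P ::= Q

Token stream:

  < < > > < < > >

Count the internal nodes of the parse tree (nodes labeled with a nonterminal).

[P [Q < [P [Q < >]] >] [P [Q < [P [Q < >]] >]]]

8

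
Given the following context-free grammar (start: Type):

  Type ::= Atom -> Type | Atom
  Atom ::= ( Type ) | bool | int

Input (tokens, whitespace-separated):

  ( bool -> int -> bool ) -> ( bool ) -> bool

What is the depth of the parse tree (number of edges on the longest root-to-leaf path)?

6

[Type [Atom ( [Type [Atom bool] -> [Type [Atom int] -> [Type [Atom bool]]]] )] -> [Type [Atom ( [Type [Atom bool]] )] -> [Type [Atom bool]]]]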